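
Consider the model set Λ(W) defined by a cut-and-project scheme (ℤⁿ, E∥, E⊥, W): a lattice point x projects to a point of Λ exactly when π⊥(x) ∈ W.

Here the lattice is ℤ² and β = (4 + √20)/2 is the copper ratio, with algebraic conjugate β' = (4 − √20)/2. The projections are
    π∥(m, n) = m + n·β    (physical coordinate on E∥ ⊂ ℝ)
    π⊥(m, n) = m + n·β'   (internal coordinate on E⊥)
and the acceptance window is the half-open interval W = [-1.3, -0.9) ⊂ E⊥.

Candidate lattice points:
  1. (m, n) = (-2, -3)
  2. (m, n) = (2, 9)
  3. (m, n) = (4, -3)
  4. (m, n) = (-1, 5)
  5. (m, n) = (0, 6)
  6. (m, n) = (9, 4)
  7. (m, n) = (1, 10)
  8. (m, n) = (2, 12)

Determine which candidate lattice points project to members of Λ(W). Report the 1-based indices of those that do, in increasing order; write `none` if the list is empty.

β' = (4−√20)/2 ≈ -0.23607.
candidate 1: (m,n)=(-2,-3) → π∥ = -2-3·β ≈ -14.70820, π⊥ = -2-3·β' ≈ -1.29180 ∈ [-1.3, -0.9) ⇒ IN Λ
candidate 2: (m,n)=(2,9) → π∥ = 2+9·β ≈ 40.12461, π⊥ = 2+9·β' ≈ -0.12461 ∉ [-1.3, -0.9) ⇒ out
candidate 3: (m,n)=(4,-3) → π∥ = 4-3·β ≈ -8.70820, π⊥ = 4-3·β' ≈ 4.70820 ∉ [-1.3, -0.9) ⇒ out
candidate 4: (m,n)=(-1,5) → π∥ = -1+5·β ≈ 20.18034, π⊥ = -1+5·β' ≈ -2.18034 ∉ [-1.3, -0.9) ⇒ out
candidate 5: (m,n)=(0,6) → π∥ = 0+6·β ≈ 25.41641, π⊥ = 0+6·β' ≈ -1.41641 ∉ [-1.3, -0.9) ⇒ out
candidate 6: (m,n)=(9,4) → π∥ = 9+4·β ≈ 25.94427, π⊥ = 9+4·β' ≈ 8.05573 ∉ [-1.3, -0.9) ⇒ out
candidate 7: (m,n)=(1,10) → π∥ = 1+10·β ≈ 43.36068, π⊥ = 1+10·β' ≈ -1.36068 ∉ [-1.3, -0.9) ⇒ out
candidate 8: (m,n)=(2,12) → π∥ = 2+12·β ≈ 52.83282, π⊥ = 2+12·β' ≈ -0.83282 ∉ [-1.3, -0.9) ⇒ out

1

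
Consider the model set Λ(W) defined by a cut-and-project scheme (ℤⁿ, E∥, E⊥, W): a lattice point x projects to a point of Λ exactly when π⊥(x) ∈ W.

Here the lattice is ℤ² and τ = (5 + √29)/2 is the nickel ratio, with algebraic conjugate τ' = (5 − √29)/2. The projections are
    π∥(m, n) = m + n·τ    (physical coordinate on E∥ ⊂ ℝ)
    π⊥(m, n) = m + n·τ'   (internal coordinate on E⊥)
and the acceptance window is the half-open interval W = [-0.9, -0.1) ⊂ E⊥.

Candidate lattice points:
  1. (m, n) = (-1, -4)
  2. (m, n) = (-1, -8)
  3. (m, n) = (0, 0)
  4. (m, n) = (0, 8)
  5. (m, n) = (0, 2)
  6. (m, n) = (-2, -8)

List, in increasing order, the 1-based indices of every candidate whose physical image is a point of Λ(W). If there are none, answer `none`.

τ' = (5−√29)/2 ≈ -0.192582.
[1] lift (-1,-4): star map gives -0.229670; window check -0.9 ≤ -0.229670 < -0.1 is true → IN Λ
[2] lift (-1,-8): star map gives 0.540659; window check -0.9 ≤ 0.540659 < -0.1 is false → out
[3] lift (0,0): star map gives 0.000000; window check -0.9 ≤ 0.000000 < -0.1 is false → out
[4] lift (0,8): star map gives -1.540659; window check -0.9 ≤ -1.540659 < -0.1 is false → out
[5] lift (0,2): star map gives -0.385165; window check -0.9 ≤ -0.385165 < -0.1 is true → IN Λ
[6] lift (-2,-8): star map gives -0.459341; window check -0.9 ≤ -0.459341 < -0.1 is true → IN Λ

1, 5, 6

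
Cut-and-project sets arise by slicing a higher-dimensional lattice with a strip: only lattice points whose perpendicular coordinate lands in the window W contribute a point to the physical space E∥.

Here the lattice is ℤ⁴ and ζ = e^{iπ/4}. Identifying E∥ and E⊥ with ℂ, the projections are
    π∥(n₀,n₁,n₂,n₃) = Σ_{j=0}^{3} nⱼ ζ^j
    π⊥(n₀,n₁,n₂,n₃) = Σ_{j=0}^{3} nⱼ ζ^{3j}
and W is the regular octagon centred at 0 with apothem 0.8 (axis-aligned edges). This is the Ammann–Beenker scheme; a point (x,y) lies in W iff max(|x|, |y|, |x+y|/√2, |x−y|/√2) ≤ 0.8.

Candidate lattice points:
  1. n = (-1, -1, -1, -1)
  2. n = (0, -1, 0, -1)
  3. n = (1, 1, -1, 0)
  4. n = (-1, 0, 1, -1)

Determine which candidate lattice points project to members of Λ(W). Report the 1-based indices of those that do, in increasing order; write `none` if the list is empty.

With ζ = e^{iπ/4} the internal vectors are ζ^0,ζ^3,ζ^6,ζ^9.
#1 (-1, -1, -1, -1): internal (-1.00000, -0.41421); octagon support 1.00000 vs apothem 0.8 → ∉ W
#2 (0, -1, 0, -1): internal (0.00000, -1.41421); octagon support 1.41421 vs apothem 0.8 → ∉ W
#3 (1, 1, -1, 0): internal (0.29289, 1.70711); octagon support 1.70711 vs apothem 0.8 → ∉ W
#4 (-1, 0, 1, -1): internal (-1.70711, -1.70711); octagon support 2.41421 vs apothem 0.8 → ∉ W

none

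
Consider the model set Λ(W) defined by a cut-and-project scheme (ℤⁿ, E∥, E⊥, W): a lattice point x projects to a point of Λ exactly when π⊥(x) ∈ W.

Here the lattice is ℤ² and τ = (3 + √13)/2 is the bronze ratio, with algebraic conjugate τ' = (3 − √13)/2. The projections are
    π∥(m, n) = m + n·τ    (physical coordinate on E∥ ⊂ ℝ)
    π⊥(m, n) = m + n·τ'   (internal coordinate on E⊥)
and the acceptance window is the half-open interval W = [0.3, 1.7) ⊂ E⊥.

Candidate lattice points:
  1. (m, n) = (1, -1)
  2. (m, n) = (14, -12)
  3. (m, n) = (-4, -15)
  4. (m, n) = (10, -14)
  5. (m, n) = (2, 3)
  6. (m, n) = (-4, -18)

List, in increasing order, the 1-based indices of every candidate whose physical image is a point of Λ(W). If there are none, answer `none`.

τ' = (3−√13)/2 ≈ -0.30278.
candidate 1: (m,n)=(1,-1) → π∥ = 1-1·τ ≈ -2.30278, π⊥ = 1-1·τ' ≈ 1.30278 ∈ [0.3, 1.7) ⇒ IN Λ
candidate 2: (m,n)=(14,-12) → π∥ = 14-12·τ ≈ -25.63331, π⊥ = 14-12·τ' ≈ 17.63331 ∉ [0.3, 1.7) ⇒ out
candidate 3: (m,n)=(-4,-15) → π∥ = -4-15·τ ≈ -53.54163, π⊥ = -4-15·τ' ≈ 0.54163 ∈ [0.3, 1.7) ⇒ IN Λ
candidate 4: (m,n)=(10,-14) → π∥ = 10-14·τ ≈ -36.23886, π⊥ = 10-14·τ' ≈ 14.23886 ∉ [0.3, 1.7) ⇒ out
candidate 5: (m,n)=(2,3) → π∥ = 2+3·τ ≈ 11.90833, π⊥ = 2+3·τ' ≈ 1.09167 ∈ [0.3, 1.7) ⇒ IN Λ
candidate 6: (m,n)=(-4,-18) → π∥ = -4-18·τ ≈ -63.44996, π⊥ = -4-18·τ' ≈ 1.44996 ∈ [0.3, 1.7) ⇒ IN Λ

1, 3, 5, 6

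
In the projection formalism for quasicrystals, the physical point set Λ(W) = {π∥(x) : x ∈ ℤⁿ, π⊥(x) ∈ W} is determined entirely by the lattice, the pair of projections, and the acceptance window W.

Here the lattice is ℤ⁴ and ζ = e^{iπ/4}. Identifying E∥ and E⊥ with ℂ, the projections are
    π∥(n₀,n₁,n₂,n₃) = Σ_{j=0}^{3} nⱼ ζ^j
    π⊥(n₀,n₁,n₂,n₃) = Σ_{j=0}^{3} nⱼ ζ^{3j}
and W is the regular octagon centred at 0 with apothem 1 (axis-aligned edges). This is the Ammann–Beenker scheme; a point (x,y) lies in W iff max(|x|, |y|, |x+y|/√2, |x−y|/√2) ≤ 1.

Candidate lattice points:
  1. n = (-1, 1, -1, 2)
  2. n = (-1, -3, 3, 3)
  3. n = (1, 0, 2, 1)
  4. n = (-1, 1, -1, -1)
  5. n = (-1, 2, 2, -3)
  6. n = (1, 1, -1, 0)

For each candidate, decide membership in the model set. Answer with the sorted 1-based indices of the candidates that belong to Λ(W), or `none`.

π⊥(n) = n₀ + n₁ζ³ + n₂ζ⁶ + n₃ζ⁹ where ζ = e^{iπ/4}.
#1 (-1, 1, -1, 2): internal (-0.2929, 3.1213); octagon support 3.1213 vs apothem 1 → ∉ W
#2 (-1, -3, 3, 3): internal (3.2426, -3.0000); octagon support 4.4142 vs apothem 1 → ∉ W
#3 (1, 0, 2, 1): internal (1.7071, -1.2929); octagon support 2.1213 vs apothem 1 → ∉ W
#4 (-1, 1, -1, -1): internal (-2.4142, 1.0000); octagon support 2.4142 vs apothem 1 → ∉ W
#5 (-1, 2, 2, -3): internal (-4.5355, -2.7071); octagon support 5.1213 vs apothem 1 → ∉ W
#6 (1, 1, -1, 0): internal (0.2929, 1.7071); octagon support 1.7071 vs apothem 1 → ∉ W

none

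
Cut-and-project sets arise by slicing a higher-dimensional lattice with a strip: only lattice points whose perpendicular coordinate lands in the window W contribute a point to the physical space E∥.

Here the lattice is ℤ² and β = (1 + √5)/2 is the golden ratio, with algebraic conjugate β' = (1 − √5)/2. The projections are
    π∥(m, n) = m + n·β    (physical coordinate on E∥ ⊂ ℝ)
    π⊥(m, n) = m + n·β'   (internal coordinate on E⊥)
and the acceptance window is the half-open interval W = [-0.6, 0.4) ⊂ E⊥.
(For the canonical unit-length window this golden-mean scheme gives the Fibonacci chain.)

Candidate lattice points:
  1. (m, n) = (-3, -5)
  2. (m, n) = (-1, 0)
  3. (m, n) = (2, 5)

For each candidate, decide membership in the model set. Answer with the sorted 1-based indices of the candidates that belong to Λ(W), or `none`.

1

Compute β' = (1−√5)/2 = -0.618034, so π⊥(m,n) = m -0.618034·n.
candidate 1: (m,n)=(-3,-5) → π∥ = -3-5·β ≈ -11.090170, π⊥ = -3-5·β' ≈ 0.090170 ∈ [-0.6, 0.4) ⇒ IN Λ
candidate 2: (m,n)=(-1,0) → π∥ = -1+0·β ≈ -1.000000, π⊥ = -1+0·β' ≈ -1.000000 ∉ [-0.6, 0.4) ⇒ out
candidate 3: (m,n)=(2,5) → π∥ = 2+5·β ≈ 10.090170, π⊥ = 2+5·β' ≈ -1.090170 ∉ [-0.6, 0.4) ⇒ out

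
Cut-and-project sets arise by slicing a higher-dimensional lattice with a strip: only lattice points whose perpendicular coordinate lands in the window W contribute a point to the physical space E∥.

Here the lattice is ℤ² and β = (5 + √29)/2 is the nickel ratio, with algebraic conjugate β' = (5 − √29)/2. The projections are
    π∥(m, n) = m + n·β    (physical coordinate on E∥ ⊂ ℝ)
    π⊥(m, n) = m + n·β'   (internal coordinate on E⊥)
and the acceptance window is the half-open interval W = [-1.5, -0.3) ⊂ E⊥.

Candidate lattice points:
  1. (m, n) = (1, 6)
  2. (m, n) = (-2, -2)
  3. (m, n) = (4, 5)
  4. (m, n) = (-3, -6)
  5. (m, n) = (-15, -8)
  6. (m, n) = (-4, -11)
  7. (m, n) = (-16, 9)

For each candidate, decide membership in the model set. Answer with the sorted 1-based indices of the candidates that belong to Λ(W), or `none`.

Compute β' = (5−√29)/2 = -0.19258, so π⊥(m,n) = m -0.19258·n.
[1] lift (1,6): star map gives -0.15549; window check -1.5 ≤ -0.15549 < -0.3 is false → out
[2] lift (-2,-2): star map gives -1.61484; window check -1.5 ≤ -1.61484 < -0.3 is false → out
[3] lift (4,5): star map gives 3.03709; window check -1.5 ≤ 3.03709 < -0.3 is false → out
[4] lift (-3,-6): star map gives -1.84451; window check -1.5 ≤ -1.84451 < -0.3 is false → out
[5] lift (-15,-8): star map gives -13.45934; window check -1.5 ≤ -13.45934 < -0.3 is false → out
[6] lift (-4,-11): star map gives -1.88159; window check -1.5 ≤ -1.88159 < -0.3 is false → out
[7] lift (-16,9): star map gives -17.73324; window check -1.5 ≤ -17.73324 < -0.3 is false → out

none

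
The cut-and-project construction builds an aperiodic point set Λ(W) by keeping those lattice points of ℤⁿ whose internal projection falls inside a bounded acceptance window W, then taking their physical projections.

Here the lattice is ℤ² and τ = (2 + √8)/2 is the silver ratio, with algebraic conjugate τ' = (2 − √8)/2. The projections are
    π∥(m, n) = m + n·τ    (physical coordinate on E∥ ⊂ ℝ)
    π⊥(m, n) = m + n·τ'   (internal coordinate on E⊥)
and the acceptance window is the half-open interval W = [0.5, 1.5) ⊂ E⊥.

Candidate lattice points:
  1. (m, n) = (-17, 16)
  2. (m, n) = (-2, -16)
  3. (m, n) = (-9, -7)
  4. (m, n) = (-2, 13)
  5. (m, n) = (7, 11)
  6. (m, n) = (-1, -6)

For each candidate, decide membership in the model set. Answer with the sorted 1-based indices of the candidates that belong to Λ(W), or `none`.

6

Compute τ' = (2−√8)/2 = -0.414214, so π⊥(m,n) = m -0.414214·n.
#1 (-17,16): internal coord -17 + (16)·τ' = -23.627417; -23.627417 ∉ [0.5, 1.5) → out
#2 (-2,-16): internal coord -2 + (-16)·τ' = +4.627417; +4.627417 ∉ [0.5, 1.5) → out
#3 (-9,-7): internal coord -9 + (-7)·τ' = -6.100505; -6.100505 ∉ [0.5, 1.5) → out
#4 (-2,13): internal coord -2 + (13)·τ' = -7.384776; -7.384776 ∉ [0.5, 1.5) → out
#5 (7,11): internal coord 7 + (11)·τ' = +2.443651; +2.443651 ∉ [0.5, 1.5) → out
#6 (-1,-6): internal coord -1 + (-6)·τ' = +1.485281; +1.485281 ∈ [0.5, 1.5) → IN Λ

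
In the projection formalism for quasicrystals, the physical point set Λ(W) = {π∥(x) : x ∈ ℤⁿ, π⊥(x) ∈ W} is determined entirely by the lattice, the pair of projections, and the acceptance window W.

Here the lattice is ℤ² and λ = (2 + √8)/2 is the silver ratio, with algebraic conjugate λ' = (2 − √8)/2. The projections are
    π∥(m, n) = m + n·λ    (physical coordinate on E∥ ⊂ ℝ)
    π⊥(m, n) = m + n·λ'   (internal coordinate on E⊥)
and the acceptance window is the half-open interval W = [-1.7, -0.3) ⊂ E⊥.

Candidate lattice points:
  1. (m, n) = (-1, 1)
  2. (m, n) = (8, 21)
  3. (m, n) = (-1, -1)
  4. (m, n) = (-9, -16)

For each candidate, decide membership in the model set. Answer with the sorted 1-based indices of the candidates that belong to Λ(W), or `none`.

Compute λ' = (2−√8)/2 = -0.4142, so π⊥(m,n) = m -0.4142·n.
candidate 1: (m,n)=(-1,1) → π∥ = -1+1·λ ≈ 1.4142, π⊥ = -1+1·λ' ≈ -1.4142 ∈ [-1.7, -0.3) ⇒ IN Λ
candidate 2: (m,n)=(8,21) → π∥ = 8+21·λ ≈ 58.6985, π⊥ = 8+21·λ' ≈ -0.6985 ∈ [-1.7, -0.3) ⇒ IN Λ
candidate 3: (m,n)=(-1,-1) → π∥ = -1-1·λ ≈ -3.4142, π⊥ = -1-1·λ' ≈ -0.5858 ∈ [-1.7, -0.3) ⇒ IN Λ
candidate 4: (m,n)=(-9,-16) → π∥ = -9-16·λ ≈ -47.6274, π⊥ = -9-16·λ' ≈ -2.3726 ∉ [-1.7, -0.3) ⇒ out

1, 2, 3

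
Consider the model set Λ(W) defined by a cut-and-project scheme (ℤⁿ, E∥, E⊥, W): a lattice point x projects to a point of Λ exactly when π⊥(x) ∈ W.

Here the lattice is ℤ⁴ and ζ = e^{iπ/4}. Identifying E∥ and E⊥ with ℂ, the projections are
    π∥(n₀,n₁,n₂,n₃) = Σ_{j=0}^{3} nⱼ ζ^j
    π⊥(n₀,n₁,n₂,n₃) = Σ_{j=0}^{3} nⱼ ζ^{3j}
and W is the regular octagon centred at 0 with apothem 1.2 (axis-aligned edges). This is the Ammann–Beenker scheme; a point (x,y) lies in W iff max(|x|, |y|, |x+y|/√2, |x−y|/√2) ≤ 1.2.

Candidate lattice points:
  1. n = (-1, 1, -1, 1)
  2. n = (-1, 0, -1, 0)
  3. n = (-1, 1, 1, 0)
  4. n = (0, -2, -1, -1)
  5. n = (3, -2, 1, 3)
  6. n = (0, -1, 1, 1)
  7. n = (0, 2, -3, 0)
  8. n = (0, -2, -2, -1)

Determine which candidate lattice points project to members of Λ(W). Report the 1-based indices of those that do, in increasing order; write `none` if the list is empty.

8

Internal map: ζ^{3j} for j=0..3 gives (1,0), (−√2/2,√2/2), (0,−1), (√2/2,√2/2).
candidate 1: n = (-1, 1, -1, 1) → π⊥ ≈ (-1.00000, +2.41421); max(|x|,|y|,|x±y|/√2) = 2.41421 > 1.2 ⇒ ∉ W
candidate 2: n = (-1, 0, -1, 0) → π⊥ ≈ (-1.00000, +1.00000); max(|x|,|y|,|x±y|/√2) = 1.41421 > 1.2 ⇒ ∉ W
candidate 3: n = (-1, 1, 1, 0) → π⊥ ≈ (-1.70711, -0.29289); max(|x|,|y|,|x±y|/√2) = 1.70711 > 1.2 ⇒ ∉ W
candidate 4: n = (0, -2, -1, -1) → π⊥ ≈ (+0.70711, -1.12132); max(|x|,|y|,|x±y|/√2) = 1.29289 > 1.2 ⇒ ∉ W
candidate 5: n = (3, -2, 1, 3) → π⊥ ≈ (+6.53553, -0.29289); max(|x|,|y|,|x±y|/√2) = 6.53553 > 1.2 ⇒ ∉ W
candidate 6: n = (0, -1, 1, 1) → π⊥ ≈ (+1.41421, -1.00000); max(|x|,|y|,|x±y|/√2) = 1.70711 > 1.2 ⇒ ∉ W
candidate 7: n = (0, 2, -3, 0) → π⊥ ≈ (-1.41421, +4.41421); max(|x|,|y|,|x±y|/√2) = 4.41421 > 1.2 ⇒ ∉ W
candidate 8: n = (0, -2, -2, -1) → π⊥ ≈ (+0.70711, -0.12132); max(|x|,|y|,|x±y|/√2) = 0.70711 ≤ 1.2 ⇒ ∈ W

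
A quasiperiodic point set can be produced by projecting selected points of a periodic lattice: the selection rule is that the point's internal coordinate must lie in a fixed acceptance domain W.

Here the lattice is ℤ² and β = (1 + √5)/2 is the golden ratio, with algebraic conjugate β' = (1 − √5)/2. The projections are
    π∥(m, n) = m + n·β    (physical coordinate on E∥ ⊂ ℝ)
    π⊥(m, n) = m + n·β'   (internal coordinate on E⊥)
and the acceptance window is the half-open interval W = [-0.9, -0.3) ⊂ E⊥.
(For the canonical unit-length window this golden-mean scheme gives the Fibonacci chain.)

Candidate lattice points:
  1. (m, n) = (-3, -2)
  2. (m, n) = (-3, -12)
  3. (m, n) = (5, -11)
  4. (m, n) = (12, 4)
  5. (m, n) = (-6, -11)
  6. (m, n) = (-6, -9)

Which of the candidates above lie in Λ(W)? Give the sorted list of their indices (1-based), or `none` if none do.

6

β' = (1−√5)/2 ≈ -0.618034.
[1] lift (-3,-2): star map gives -1.763932; window check -0.9 ≤ -1.763932 < -0.3 is false → out
[2] lift (-3,-12): star map gives 4.416408; window check -0.9 ≤ 4.416408 < -0.3 is false → out
[3] lift (5,-11): star map gives 11.798374; window check -0.9 ≤ 11.798374 < -0.3 is false → out
[4] lift (12,4): star map gives 9.527864; window check -0.9 ≤ 9.527864 < -0.3 is false → out
[5] lift (-6,-11): star map gives 0.798374; window check -0.9 ≤ 0.798374 < -0.3 is false → out
[6] lift (-6,-9): star map gives -0.437694; window check -0.9 ≤ -0.437694 < -0.3 is true → IN Λ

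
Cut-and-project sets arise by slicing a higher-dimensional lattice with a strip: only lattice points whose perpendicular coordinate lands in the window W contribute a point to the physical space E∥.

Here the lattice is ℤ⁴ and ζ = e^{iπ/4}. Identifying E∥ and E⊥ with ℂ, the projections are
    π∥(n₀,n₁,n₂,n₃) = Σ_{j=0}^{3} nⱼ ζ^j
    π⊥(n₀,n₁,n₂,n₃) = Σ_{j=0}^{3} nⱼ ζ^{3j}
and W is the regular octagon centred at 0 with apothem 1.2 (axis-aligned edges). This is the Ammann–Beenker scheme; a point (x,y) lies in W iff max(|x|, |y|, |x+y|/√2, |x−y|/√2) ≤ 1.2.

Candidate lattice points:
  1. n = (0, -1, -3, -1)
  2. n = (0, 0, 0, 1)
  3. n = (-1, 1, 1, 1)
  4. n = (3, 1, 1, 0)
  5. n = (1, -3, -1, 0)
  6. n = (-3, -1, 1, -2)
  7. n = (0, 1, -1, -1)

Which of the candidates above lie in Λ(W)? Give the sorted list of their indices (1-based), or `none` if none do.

π⊥(n) = n₀ + n₁ζ³ + n₂ζ⁶ + n₃ζ⁹ where ζ = e^{iπ/4}.
#1 (0, -1, -3, -1): internal (0.00000, 1.58579); octagon support 1.58579 vs apothem 1.2 → ∉ W
#2 (0, 0, 0, 1): internal (0.70711, 0.70711); octagon support 1.00000 vs apothem 1.2 → ∈ W
#3 (-1, 1, 1, 1): internal (-1.00000, 0.41421); octagon support 1.00000 vs apothem 1.2 → ∈ W
#4 (3, 1, 1, 0): internal (2.29289, -0.29289); octagon support 2.29289 vs apothem 1.2 → ∉ W
#5 (1, -3, -1, 0): internal (3.12132, -1.12132); octagon support 3.12132 vs apothem 1.2 → ∉ W
#6 (-3, -1, 1, -2): internal (-3.70711, -3.12132); octagon support 4.82843 vs apothem 1.2 → ∉ W
#7 (0, 1, -1, -1): internal (-1.41421, 1.00000); octagon support 1.70711 vs apothem 1.2 → ∉ W

2, 3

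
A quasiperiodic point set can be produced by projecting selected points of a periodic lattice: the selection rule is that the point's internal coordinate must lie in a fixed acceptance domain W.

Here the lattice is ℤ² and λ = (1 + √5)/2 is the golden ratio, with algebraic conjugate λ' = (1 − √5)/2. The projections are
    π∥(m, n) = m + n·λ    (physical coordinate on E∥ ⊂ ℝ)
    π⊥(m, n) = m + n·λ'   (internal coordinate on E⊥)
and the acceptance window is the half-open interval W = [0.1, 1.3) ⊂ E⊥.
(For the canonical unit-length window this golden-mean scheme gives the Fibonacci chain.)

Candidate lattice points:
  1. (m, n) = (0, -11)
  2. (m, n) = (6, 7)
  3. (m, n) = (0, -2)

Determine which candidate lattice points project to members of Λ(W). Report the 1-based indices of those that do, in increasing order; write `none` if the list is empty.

Compute λ' = (1−√5)/2 = -0.61803, so π⊥(m,n) = m -0.61803·n.
#1 (0,-11): internal coord 0 + (-11)·λ' = +6.79837; +6.79837 ∉ [0.1, 1.3) → out
#2 (6,7): internal coord 6 + (7)·λ' = +1.67376; +1.67376 ∉ [0.1, 1.3) → out
#3 (0,-2): internal coord 0 + (-2)·λ' = +1.23607; +1.23607 ∈ [0.1, 1.3) → IN Λ

3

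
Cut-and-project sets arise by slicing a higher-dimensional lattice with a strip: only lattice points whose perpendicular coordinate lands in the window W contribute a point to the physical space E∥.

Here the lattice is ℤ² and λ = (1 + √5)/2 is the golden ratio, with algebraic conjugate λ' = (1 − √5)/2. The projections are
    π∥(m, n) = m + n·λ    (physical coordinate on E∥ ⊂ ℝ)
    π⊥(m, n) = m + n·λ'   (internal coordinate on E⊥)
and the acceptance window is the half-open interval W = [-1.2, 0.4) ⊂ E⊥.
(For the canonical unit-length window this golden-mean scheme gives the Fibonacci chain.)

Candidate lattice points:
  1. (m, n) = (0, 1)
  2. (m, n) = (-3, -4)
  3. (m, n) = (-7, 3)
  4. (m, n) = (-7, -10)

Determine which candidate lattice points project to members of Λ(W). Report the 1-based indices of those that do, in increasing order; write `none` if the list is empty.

Numerically λ ≈ 1.618034 and λ' = −1/λ ≈ -0.618034.
[1] lift (0,1): star map gives -0.618034; window check -1.2 ≤ -0.618034 < 0.4 is true → IN Λ
[2] lift (-3,-4): star map gives -0.527864; window check -1.2 ≤ -0.527864 < 0.4 is true → IN Λ
[3] lift (-7,3): star map gives -8.854102; window check -1.2 ≤ -8.854102 < 0.4 is false → out
[4] lift (-7,-10): star map gives -0.819660; window check -1.2 ≤ -0.819660 < 0.4 is true → IN Λ

1, 2, 4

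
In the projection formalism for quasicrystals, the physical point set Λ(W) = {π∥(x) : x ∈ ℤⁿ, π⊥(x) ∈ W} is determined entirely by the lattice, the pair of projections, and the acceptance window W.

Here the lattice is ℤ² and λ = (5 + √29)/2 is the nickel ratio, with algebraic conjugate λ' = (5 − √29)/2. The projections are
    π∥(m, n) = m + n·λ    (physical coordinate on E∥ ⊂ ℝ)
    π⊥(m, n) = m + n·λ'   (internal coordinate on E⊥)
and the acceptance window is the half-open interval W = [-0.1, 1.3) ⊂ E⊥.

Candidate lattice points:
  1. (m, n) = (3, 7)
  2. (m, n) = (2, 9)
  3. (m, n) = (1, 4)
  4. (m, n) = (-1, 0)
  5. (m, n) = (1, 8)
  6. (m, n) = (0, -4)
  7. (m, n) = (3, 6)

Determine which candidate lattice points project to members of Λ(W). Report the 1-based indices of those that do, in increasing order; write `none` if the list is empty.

Compute λ' = (5−√29)/2 = -0.192582, so π⊥(m,n) = m -0.192582·n.
[1] lift (3,7): star map gives 1.651923; window check -0.1 ≤ 1.651923 < 1.3 is false → out
[2] lift (2,9): star map gives 0.266758; window check -0.1 ≤ 0.266758 < 1.3 is true → IN Λ
[3] lift (1,4): star map gives 0.229670; window check -0.1 ≤ 0.229670 < 1.3 is true → IN Λ
[4] lift (-1,0): star map gives -1.000000; window check -0.1 ≤ -1.000000 < 1.3 is false → out
[5] lift (1,8): star map gives -0.540659; window check -0.1 ≤ -0.540659 < 1.3 is false → out
[6] lift (0,-4): star map gives 0.770330; window check -0.1 ≤ 0.770330 < 1.3 is true → IN Λ
[7] lift (3,6): star map gives 1.844506; window check -0.1 ≤ 1.844506 < 1.3 is false → out

2, 3, 6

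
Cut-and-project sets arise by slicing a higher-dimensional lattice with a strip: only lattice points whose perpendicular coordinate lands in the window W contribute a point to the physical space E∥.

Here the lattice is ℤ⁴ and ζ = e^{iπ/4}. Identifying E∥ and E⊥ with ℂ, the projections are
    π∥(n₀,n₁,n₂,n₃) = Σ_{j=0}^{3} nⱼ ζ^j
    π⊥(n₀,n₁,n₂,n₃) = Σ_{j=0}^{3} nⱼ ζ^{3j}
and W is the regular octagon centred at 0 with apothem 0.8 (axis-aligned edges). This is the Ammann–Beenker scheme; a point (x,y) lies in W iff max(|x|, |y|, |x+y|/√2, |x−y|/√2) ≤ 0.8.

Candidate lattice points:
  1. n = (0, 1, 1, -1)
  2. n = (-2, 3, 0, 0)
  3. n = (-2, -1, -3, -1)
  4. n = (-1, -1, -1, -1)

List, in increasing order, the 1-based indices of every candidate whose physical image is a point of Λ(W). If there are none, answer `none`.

none

π⊥(n) = n₀ + n₁ζ³ + n₂ζ⁶ + n₃ζ⁹ where ζ = e^{iπ/4}.
#1 (0, 1, 1, -1): internal (-1.414214, -1.000000); octagon support 1.707107 vs apothem 0.8 → ∉ W
#2 (-2, 3, 0, 0): internal (-4.121320, 2.121320); octagon support 4.414214 vs apothem 0.8 → ∉ W
#3 (-2, -1, -3, -1): internal (-2.000000, 1.585786); octagon support 2.535534 vs apothem 0.8 → ∉ W
#4 (-1, -1, -1, -1): internal (-1.000000, -0.414214); octagon support 1.000000 vs apothem 0.8 → ∉ W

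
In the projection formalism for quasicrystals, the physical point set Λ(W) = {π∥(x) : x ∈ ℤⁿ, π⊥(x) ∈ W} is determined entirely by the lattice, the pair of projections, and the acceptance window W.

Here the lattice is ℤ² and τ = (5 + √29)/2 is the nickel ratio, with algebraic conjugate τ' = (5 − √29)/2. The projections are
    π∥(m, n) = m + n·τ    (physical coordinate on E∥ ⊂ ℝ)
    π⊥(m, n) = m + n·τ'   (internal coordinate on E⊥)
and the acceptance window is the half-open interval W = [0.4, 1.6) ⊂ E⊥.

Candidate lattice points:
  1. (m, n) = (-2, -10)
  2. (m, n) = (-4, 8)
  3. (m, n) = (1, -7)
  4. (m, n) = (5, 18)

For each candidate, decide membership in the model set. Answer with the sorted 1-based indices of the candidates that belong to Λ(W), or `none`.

Compute τ' = (5−√29)/2 = -0.192582, so π⊥(m,n) = m -0.192582·n.
candidate 1: (m,n)=(-2,-10) → π∥ = -2-10·τ ≈ -53.925824, π⊥ = -2-10·τ' ≈ -0.074176 ∉ [0.4, 1.6) ⇒ out
candidate 2: (m,n)=(-4,8) → π∥ = -4+8·τ ≈ 37.540659, π⊥ = -4+8·τ' ≈ -5.540659 ∉ [0.4, 1.6) ⇒ out
candidate 3: (m,n)=(1,-7) → π∥ = 1-7·τ ≈ -35.348077, π⊥ = 1-7·τ' ≈ 2.348077 ∉ [0.4, 1.6) ⇒ out
candidate 4: (m,n)=(5,18) → π∥ = 5+18·τ ≈ 98.466483, π⊥ = 5+18·τ' ≈ 1.533517 ∈ [0.4, 1.6) ⇒ IN Λ

4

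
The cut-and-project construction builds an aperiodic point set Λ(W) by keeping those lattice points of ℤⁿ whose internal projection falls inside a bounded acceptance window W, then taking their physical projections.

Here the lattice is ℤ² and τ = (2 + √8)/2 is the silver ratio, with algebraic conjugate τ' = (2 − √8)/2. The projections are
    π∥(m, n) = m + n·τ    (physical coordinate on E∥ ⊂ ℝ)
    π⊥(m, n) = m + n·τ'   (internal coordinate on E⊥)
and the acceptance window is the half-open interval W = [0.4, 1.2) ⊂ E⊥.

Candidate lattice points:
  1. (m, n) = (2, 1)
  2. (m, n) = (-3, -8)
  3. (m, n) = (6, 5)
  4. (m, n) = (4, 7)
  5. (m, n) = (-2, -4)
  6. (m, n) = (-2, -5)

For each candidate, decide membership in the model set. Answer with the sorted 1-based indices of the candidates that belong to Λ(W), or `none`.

4

τ' = (2−√8)/2 ≈ -0.41421.
#1 (2,1): internal coord 2 + (1)·τ' = +1.58579; +1.58579 ∉ [0.4, 1.2) → out
#2 (-3,-8): internal coord -3 + (-8)·τ' = +0.31371; +0.31371 ∉ [0.4, 1.2) → out
#3 (6,5): internal coord 6 + (5)·τ' = +3.92893; +3.92893 ∉ [0.4, 1.2) → out
#4 (4,7): internal coord 4 + (7)·τ' = +1.10051; +1.10051 ∈ [0.4, 1.2) → IN Λ
#5 (-2,-4): internal coord -2 + (-4)·τ' = -0.34315; -0.34315 ∉ [0.4, 1.2) → out
#6 (-2,-5): internal coord -2 + (-5)·τ' = +0.07107; +0.07107 ∉ [0.4, 1.2) → out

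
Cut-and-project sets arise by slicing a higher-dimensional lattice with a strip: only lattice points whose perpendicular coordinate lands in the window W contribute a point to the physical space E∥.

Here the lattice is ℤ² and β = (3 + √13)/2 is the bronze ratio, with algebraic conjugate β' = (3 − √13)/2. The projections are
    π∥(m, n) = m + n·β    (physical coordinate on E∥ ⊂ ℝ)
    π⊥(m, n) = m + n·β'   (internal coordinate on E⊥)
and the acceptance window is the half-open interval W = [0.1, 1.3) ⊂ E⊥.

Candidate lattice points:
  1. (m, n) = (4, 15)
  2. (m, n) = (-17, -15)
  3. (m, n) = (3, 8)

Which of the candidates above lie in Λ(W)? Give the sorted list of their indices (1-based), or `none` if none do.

3

Numerically β ≈ 3.3028 and β' = −1/β ≈ -0.3028.
[1] lift (4,15): star map gives -0.5416; window check 0.1 ≤ -0.5416 < 1.3 is false → out
[2] lift (-17,-15): star map gives -12.4584; window check 0.1 ≤ -12.4584 < 1.3 is false → out
[3] lift (3,8): star map gives 0.5778; window check 0.1 ≤ 0.5778 < 1.3 is true → IN Λ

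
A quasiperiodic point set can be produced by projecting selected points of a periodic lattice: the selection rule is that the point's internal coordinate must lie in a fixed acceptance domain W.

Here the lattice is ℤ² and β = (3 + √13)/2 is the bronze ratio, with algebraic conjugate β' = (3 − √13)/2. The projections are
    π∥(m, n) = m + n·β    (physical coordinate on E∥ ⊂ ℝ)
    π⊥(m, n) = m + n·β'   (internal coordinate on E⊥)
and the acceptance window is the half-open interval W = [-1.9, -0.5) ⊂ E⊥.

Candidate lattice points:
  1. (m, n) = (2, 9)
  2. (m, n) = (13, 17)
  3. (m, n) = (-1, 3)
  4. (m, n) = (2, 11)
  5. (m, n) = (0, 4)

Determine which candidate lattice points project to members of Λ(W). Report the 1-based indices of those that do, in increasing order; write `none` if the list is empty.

Numerically β ≈ 3.30278 and β' = −1/β ≈ -0.30278.
#1 (2,9): internal coord 2 + (9)·β' = -0.72498; -0.72498 ∈ [-1.9, -0.5) → IN Λ
#2 (13,17): internal coord 13 + (17)·β' = +7.85281; +7.85281 ∉ [-1.9, -0.5) → out
#3 (-1,3): internal coord -1 + (3)·β' = -1.90833; -1.90833 ∉ [-1.9, -0.5) → out
#4 (2,11): internal coord 2 + (11)·β' = -1.33053; -1.33053 ∈ [-1.9, -0.5) → IN Λ
#5 (0,4): internal coord 0 + (4)·β' = -1.21110; -1.21110 ∈ [-1.9, -0.5) → IN Λ

1, 4, 5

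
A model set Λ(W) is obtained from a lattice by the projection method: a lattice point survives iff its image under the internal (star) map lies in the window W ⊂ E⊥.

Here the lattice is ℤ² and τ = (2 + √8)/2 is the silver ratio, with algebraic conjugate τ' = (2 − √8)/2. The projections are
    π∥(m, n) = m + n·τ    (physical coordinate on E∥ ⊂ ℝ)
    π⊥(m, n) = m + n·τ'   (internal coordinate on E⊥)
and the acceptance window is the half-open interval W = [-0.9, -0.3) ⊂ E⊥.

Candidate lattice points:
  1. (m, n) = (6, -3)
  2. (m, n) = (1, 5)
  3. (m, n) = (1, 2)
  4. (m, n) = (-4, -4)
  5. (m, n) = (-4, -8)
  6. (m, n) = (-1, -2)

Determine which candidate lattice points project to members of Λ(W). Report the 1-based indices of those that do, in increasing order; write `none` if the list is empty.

τ' = (2−√8)/2 ≈ -0.4142.
candidate 1: (m,n)=(6,-3) → π∥ = 6-3·τ ≈ -1.2426, π⊥ = 6-3·τ' ≈ 7.2426 ∉ [-0.9, -0.3) ⇒ out
candidate 2: (m,n)=(1,5) → π∥ = 1+5·τ ≈ 13.0711, π⊥ = 1+5·τ' ≈ -1.0711 ∉ [-0.9, -0.3) ⇒ out
candidate 3: (m,n)=(1,2) → π∥ = 1+2·τ ≈ 5.8284, π⊥ = 1+2·τ' ≈ 0.1716 ∉ [-0.9, -0.3) ⇒ out
candidate 4: (m,n)=(-4,-4) → π∥ = -4-4·τ ≈ -13.6569, π⊥ = -4-4·τ' ≈ -2.3431 ∉ [-0.9, -0.3) ⇒ out
candidate 5: (m,n)=(-4,-8) → π∥ = -4-8·τ ≈ -23.3137, π⊥ = -4-8·τ' ≈ -0.6863 ∈ [-0.9, -0.3) ⇒ IN Λ
candidate 6: (m,n)=(-1,-2) → π∥ = -1-2·τ ≈ -5.8284, π⊥ = -1-2·τ' ≈ -0.1716 ∉ [-0.9, -0.3) ⇒ out

5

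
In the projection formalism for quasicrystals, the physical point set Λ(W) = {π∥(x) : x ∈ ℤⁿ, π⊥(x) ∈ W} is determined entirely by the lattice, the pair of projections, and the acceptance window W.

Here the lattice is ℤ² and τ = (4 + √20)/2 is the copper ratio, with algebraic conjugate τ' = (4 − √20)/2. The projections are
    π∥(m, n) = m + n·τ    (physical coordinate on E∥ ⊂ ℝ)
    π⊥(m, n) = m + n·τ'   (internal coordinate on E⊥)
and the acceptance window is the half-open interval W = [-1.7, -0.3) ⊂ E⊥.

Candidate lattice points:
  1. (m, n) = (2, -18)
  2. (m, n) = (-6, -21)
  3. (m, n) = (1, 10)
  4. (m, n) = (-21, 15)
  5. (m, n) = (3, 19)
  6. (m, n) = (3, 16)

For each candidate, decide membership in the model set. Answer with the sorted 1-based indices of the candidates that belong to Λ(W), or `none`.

τ' = (4−√20)/2 ≈ -0.2361.
candidate 1: (m,n)=(2,-18) → π∥ = 2-18·τ ≈ -74.2492, π⊥ = 2-18·τ' ≈ 6.2492 ∉ [-1.7, -0.3) ⇒ out
candidate 2: (m,n)=(-6,-21) → π∥ = -6-21·τ ≈ -94.9574, π⊥ = -6-21·τ' ≈ -1.0426 ∈ [-1.7, -0.3) ⇒ IN Λ
candidate 3: (m,n)=(1,10) → π∥ = 1+10·τ ≈ 43.3607, π⊥ = 1+10·τ' ≈ -1.3607 ∈ [-1.7, -0.3) ⇒ IN Λ
candidate 4: (m,n)=(-21,15) → π∥ = -21+15·τ ≈ 42.5410, π⊥ = -21+15·τ' ≈ -24.5410 ∉ [-1.7, -0.3) ⇒ out
candidate 5: (m,n)=(3,19) → π∥ = 3+19·τ ≈ 83.4853, π⊥ = 3+19·τ' ≈ -1.4853 ∈ [-1.7, -0.3) ⇒ IN Λ
candidate 6: (m,n)=(3,16) → π∥ = 3+16·τ ≈ 70.7771, π⊥ = 3+16·τ' ≈ -0.7771 ∈ [-1.7, -0.3) ⇒ IN Λ

2, 3, 5, 6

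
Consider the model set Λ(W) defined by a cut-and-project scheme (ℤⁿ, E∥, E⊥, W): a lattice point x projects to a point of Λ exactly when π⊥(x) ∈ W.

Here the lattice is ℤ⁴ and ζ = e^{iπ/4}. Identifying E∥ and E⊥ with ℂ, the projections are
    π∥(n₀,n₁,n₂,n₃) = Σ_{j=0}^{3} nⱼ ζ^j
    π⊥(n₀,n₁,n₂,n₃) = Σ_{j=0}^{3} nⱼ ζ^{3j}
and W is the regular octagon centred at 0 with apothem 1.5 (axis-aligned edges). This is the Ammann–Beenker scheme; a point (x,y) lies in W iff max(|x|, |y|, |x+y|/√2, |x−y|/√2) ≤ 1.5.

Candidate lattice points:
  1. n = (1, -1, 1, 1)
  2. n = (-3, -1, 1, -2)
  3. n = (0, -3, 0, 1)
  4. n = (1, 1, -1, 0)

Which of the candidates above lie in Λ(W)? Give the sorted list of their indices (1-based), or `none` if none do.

none

Internal map: ζ^{3j} for j=0..3 gives (1,0), (−√2/2,√2/2), (0,−1), (√2/2,√2/2).
candidate 1: n = (1, -1, 1, 1) → π⊥ ≈ (+2.414214, -1.000000); max(|x|,|y|,|x±y|/√2) = 2.414214 > 1.5 ⇒ ∉ W
candidate 2: n = (-3, -1, 1, -2) → π⊥ ≈ (-3.707107, -3.121320); max(|x|,|y|,|x±y|/√2) = 4.828427 > 1.5 ⇒ ∉ W
candidate 3: n = (0, -3, 0, 1) → π⊥ ≈ (+2.828427, -1.414214); max(|x|,|y|,|x±y|/√2) = 3.000000 > 1.5 ⇒ ∉ W
candidate 4: n = (1, 1, -1, 0) → π⊥ ≈ (+0.292893, +1.707107); max(|x|,|y|,|x±y|/√2) = 1.707107 > 1.5 ⇒ ∉ W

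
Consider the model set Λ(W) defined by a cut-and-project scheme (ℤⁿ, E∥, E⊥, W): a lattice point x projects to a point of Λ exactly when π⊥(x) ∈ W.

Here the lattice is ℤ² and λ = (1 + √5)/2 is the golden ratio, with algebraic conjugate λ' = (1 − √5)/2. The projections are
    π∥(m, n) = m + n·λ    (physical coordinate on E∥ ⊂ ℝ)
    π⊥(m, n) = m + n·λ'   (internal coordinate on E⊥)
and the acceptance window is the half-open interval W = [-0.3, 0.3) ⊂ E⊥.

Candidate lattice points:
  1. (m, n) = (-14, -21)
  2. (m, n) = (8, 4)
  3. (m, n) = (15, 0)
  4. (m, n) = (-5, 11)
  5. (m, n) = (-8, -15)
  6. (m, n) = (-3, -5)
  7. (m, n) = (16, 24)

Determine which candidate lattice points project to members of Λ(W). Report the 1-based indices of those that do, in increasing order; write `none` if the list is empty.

6

Compute λ' = (1−√5)/2 = -0.618034, so π⊥(m,n) = m -0.618034·n.
[1] lift (-14,-21): star map gives -1.021286; window check -0.3 ≤ -1.021286 < 0.3 is false → out
[2] lift (8,4): star map gives 5.527864; window check -0.3 ≤ 5.527864 < 0.3 is false → out
[3] lift (15,0): star map gives 15.000000; window check -0.3 ≤ 15.000000 < 0.3 is false → out
[4] lift (-5,11): star map gives -11.798374; window check -0.3 ≤ -11.798374 < 0.3 is false → out
[5] lift (-8,-15): star map gives 1.270510; window check -0.3 ≤ 1.270510 < 0.3 is false → out
[6] lift (-3,-5): star map gives 0.090170; window check -0.3 ≤ 0.090170 < 0.3 is true → IN Λ
[7] lift (16,24): star map gives 1.167184; window check -0.3 ≤ 1.167184 < 0.3 is false → out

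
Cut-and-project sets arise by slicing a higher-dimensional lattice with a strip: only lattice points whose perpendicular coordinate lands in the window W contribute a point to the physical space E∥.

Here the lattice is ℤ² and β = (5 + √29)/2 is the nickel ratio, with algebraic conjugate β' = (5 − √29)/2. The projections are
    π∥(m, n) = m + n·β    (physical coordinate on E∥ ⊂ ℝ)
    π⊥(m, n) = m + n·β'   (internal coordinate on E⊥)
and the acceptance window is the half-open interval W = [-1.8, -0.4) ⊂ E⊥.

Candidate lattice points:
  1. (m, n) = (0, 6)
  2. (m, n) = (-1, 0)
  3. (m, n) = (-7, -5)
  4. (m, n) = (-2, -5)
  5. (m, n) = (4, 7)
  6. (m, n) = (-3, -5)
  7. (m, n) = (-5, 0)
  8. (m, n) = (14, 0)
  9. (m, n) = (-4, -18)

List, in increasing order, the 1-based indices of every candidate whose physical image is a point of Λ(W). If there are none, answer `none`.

1, 2, 4, 9

Numerically β ≈ 5.1926 and β' = −1/β ≈ -0.1926.
#1 (0,6): internal coord 0 + (6)·β' = -1.1555; -1.1555 ∈ [-1.8, -0.4) → IN Λ
#2 (-1,0): internal coord -1 + (0)·β' = -1.0000; -1.0000 ∈ [-1.8, -0.4) → IN Λ
#3 (-7,-5): internal coord -7 + (-5)·β' = -6.0371; -6.0371 ∉ [-1.8, -0.4) → out
#4 (-2,-5): internal coord -2 + (-5)·β' = -1.0371; -1.0371 ∈ [-1.8, -0.4) → IN Λ
#5 (4,7): internal coord 4 + (7)·β' = +2.6519; +2.6519 ∉ [-1.8, -0.4) → out
#6 (-3,-5): internal coord -3 + (-5)·β' = -2.0371; -2.0371 ∉ [-1.8, -0.4) → out
#7 (-5,0): internal coord -5 + (0)·β' = -5.0000; -5.0000 ∉ [-1.8, -0.4) → out
#8 (14,0): internal coord 14 + (0)·β' = +14.0000; +14.0000 ∉ [-1.8, -0.4) → out
#9 (-4,-18): internal coord -4 + (-18)·β' = -0.5335; -0.5335 ∈ [-1.8, -0.4) → IN Λ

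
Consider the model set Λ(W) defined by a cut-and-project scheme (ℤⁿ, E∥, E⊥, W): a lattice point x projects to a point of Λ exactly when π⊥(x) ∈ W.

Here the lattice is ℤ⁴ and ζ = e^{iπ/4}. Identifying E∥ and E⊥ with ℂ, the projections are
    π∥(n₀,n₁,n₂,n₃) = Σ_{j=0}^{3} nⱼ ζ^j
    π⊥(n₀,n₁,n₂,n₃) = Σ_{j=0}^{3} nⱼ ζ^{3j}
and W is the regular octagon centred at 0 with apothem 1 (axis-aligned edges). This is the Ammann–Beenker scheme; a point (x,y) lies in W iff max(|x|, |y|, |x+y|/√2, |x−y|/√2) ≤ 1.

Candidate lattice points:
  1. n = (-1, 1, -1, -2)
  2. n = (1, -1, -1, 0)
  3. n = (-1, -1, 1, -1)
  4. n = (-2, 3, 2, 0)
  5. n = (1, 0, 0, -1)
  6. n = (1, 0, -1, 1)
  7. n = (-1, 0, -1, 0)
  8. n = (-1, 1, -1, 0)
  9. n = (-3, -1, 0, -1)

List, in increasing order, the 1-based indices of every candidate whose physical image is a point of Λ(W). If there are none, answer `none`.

π⊥(n) = n₀ + n₁ζ³ + n₂ζ⁶ + n₃ζ⁹ where ζ = e^{iπ/4}.
#1 (-1, 1, -1, -2): internal (-3.12132, 0.29289); octagon support 3.12132 vs apothem 1 → ∉ W
#2 (1, -1, -1, 0): internal (1.70711, 0.29289); octagon support 1.70711 vs apothem 1 → ∉ W
#3 (-1, -1, 1, -1): internal (-1.00000, -2.41421); octagon support 2.41421 vs apothem 1 → ∉ W
#4 (-2, 3, 2, 0): internal (-4.12132, 0.12132); octagon support 4.12132 vs apothem 1 → ∉ W
#5 (1, 0, 0, -1): internal (0.29289, -0.70711); octagon support 0.70711 vs apothem 1 → ∈ W
#6 (1, 0, -1, 1): internal (1.70711, 1.70711); octagon support 2.41421 vs apothem 1 → ∉ W
#7 (-1, 0, -1, 0): internal (-1.00000, 1.00000); octagon support 1.41421 vs apothem 1 → ∉ W
#8 (-1, 1, -1, 0): internal (-1.70711, 1.70711); octagon support 2.41421 vs apothem 1 → ∉ W
#9 (-3, -1, 0, -1): internal (-3.00000, -1.41421); octagon support 3.12132 vs apothem 1 → ∉ W

5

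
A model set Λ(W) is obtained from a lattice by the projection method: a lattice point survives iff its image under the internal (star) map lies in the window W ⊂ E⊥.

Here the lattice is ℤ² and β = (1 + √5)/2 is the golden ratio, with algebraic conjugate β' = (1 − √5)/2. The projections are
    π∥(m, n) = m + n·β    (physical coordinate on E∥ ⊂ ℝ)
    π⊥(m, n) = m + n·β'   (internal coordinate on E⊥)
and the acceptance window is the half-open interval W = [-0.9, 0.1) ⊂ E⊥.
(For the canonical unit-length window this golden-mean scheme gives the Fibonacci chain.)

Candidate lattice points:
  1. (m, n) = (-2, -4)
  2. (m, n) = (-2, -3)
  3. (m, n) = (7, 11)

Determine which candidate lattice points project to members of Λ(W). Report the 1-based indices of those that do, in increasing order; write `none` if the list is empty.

β' = (1−√5)/2 ≈ -0.61803.
[1] lift (-2,-4): star map gives 0.47214; window check -0.9 ≤ 0.47214 < 0.1 is false → out
[2] lift (-2,-3): star map gives -0.14590; window check -0.9 ≤ -0.14590 < 0.1 is true → IN Λ
[3] lift (7,11): star map gives 0.20163; window check -0.9 ≤ 0.20163 < 0.1 is false → out

2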